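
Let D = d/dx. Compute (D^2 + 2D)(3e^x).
9 e^{x}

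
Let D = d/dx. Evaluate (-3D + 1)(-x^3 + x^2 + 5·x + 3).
- x^{3} + 10 x^{2} - x - 12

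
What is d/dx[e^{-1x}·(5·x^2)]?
5 x \left(2 - x\right) e^{- x}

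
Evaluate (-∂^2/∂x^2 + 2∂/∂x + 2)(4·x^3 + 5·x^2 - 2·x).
8 x^{3} + 34 x^{2} - 8 x - 14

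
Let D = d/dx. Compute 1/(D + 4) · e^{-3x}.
e^{- 3 x}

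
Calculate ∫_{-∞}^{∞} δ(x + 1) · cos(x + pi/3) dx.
\sin{\left(\frac{\pi}{6} + 1 \right)}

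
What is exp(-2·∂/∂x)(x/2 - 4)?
\frac{x}{2} - 5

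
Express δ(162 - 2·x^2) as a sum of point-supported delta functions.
\frac{\delta(x - 9) + \delta(x + 9)}{36}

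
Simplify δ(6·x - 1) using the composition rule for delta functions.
\frac{\delta(x - 1/6)}{6}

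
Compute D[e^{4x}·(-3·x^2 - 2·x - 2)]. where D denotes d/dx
\left(- 12 x^{2} - 14 x - 10\right) e^{4 x}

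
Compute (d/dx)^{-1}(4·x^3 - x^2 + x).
x^{4} - \frac{x^{3}}{3} + \frac{x^{2}}{2}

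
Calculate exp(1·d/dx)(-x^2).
- x^{2} - 2 x - 1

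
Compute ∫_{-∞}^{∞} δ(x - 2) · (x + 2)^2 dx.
16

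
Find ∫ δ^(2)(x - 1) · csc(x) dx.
\left(2 \cot^{2}{\left(1 \right)} + 1\right) \csc{\left(1 \right)}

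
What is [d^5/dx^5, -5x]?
-25\frac{d^{4}}{dx^{4}}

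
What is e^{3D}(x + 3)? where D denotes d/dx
x + 6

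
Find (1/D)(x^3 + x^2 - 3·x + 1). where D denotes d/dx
\frac{x^{4}}{4} + \frac{x^{3}}{3} - \frac{3 x^{2}}{2} + x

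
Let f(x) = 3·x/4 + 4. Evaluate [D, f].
\frac{3}{4}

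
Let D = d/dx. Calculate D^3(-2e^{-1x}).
2 e^{- x}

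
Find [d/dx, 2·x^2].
4 x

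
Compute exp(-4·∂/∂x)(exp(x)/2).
\frac{e^{x - 4}}{2}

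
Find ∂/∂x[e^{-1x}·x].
\left(1 - x\right) e^{- x}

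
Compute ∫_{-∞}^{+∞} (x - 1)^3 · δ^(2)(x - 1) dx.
0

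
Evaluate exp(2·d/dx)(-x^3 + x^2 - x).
- x^{3} - 5 x^{2} - 9 x - 6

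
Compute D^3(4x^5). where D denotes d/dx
240 x^{2}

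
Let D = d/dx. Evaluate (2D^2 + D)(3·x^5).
15 x^{3} \left(x + 8\right)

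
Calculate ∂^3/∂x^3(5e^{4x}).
320 e^{4 x}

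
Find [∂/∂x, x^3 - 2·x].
3 x^{2} - 2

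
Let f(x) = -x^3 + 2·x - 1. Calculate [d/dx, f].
2 - 3 x^{2}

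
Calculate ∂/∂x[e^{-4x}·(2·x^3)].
x^{2} \left(6 - 8 x\right) e^{- 4 x}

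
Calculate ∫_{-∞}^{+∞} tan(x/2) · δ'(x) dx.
- \frac{1}{2}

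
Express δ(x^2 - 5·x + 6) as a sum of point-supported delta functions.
\frac{\delta(x - 2) + \delta(x - 3)}{1}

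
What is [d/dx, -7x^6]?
- 42 x^{5}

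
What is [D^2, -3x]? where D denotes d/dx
-6D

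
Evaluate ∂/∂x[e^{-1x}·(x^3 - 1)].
\left(- x^{3} + 3 x^{2} + 1\right) e^{- x}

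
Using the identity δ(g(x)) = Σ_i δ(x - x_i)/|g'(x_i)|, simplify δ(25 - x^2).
\frac{\delta(x - 5) + \delta(x + 5)}{10}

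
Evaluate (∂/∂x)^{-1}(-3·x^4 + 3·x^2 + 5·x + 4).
- \frac{3 x^{5}}{5} + x^{3} + \frac{5 x^{2}}{2} + 4 x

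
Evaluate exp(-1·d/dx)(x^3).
x^{3} - 3 x^{2} + 3 x - 1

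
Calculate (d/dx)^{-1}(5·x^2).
\frac{5 x^{3}}{3}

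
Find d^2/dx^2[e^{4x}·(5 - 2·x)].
32 \left(2 - x\right) e^{4 x}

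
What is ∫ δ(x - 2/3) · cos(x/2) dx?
\cos{\left(\frac{1}{3} \right)}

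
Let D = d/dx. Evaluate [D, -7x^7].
- 49 x^{6}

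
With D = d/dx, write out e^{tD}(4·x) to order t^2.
4 t + 4 x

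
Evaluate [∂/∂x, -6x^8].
- 48 x^{7}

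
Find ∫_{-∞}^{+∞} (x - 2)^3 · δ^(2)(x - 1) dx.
-6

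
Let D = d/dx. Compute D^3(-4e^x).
- 4 e^{x}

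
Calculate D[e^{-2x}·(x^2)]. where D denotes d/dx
2 x \left(1 - x\right) e^{- 2 x}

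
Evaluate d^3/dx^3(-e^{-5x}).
125 e^{- 5 x}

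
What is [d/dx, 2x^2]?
4 x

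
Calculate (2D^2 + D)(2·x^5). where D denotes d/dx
10 x^{3} \left(x + 8\right)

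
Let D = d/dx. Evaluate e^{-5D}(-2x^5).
- 2 x^{5} + 50 x^{4} - 500 x^{3} + 2500 x^{2} - 6250 x + 6250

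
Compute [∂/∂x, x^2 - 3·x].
2 x - 3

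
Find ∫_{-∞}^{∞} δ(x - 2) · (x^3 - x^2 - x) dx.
2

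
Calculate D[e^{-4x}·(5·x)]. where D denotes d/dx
5 \left(1 - 4 x\right) e^{- 4 x}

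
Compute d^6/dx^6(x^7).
5040 x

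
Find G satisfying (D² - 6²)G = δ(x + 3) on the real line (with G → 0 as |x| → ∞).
-\frac{e^{-6|x + 3|}}{12}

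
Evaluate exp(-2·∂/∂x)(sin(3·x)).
\sin{\left(3 x - 6 \right)}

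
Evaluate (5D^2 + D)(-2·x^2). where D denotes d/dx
- 4 x - 20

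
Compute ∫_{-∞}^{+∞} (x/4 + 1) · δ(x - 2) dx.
\frac{3}{2}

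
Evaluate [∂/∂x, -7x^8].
- 56 x^{7}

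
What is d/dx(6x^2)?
12 x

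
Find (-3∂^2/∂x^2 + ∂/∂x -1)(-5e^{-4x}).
265 e^{- 4 x}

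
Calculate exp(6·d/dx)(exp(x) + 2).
e^{x + 6} + 2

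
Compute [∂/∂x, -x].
-1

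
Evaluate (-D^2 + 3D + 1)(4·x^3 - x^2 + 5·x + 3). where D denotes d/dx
4 x^{3} + 35 x^{2} - 25 x + 20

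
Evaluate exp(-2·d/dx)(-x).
2 - x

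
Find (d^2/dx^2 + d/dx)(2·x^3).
6 x \left(x + 2\right)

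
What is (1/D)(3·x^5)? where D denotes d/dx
\frac{x^{6}}{2}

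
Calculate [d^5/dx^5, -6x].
-30\frac{d^{4}}{dx^{4}}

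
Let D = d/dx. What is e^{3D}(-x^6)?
- x^{6} - 18 x^{5} - 135 x^{4} - 540 x^{3} - 1215 x^{2} - 1458 x - 729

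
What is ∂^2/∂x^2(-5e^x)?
- 5 e^{x}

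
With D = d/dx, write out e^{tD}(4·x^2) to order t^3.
4 t^{2} + 8 t x + 4 x^{2}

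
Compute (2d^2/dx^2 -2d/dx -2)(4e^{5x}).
152 e^{5 x}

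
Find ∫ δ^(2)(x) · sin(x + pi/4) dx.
- \frac{\sqrt{2}}{2}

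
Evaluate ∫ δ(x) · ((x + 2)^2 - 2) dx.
2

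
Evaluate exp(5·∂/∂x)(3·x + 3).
3 x + 18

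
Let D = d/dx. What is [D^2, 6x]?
12D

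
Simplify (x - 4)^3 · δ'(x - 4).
0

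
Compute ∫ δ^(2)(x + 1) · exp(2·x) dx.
\frac{4}{e^{2}}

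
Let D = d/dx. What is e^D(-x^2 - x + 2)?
x \left(- x - 3\right)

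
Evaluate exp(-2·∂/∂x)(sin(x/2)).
\sin{\left(\frac{x}{2} - 1 \right)}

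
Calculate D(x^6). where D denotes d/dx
6 x^{5}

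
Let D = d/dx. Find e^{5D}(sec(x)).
\sec{\left(x + 5 \right)}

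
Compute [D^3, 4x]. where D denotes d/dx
12D^{2}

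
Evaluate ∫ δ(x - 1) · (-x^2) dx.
-1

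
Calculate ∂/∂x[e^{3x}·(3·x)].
\left(9 x + 3\right) e^{3 x}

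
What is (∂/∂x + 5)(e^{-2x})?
3 e^{- 2 x}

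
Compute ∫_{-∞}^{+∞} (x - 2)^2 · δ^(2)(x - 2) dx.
2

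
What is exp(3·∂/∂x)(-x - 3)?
- x - 6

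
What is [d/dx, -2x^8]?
- 16 x^{7}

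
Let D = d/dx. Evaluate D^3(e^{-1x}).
- e^{- x}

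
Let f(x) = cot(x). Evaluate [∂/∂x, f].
- \frac{1}{\sin^{2}{\left(x \right)}}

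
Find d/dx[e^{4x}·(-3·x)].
\left(- 12 x - 3\right) e^{4 x}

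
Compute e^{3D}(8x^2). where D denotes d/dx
8 x^{2} + 48 x + 72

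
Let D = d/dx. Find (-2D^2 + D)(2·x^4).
8 x^{2} \left(x - 6\right)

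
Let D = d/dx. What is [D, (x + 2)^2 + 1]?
2 x + 4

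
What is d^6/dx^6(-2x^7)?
- 10080 x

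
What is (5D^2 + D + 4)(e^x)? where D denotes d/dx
10 e^{x}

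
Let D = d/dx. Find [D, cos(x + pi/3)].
- \sin{\left(x + \frac{\pi}{3} \right)}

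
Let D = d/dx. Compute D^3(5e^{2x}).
40 e^{2 x}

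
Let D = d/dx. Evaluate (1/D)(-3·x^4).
- \frac{3 x^{5}}{5}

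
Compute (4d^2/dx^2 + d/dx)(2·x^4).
8 x^{2} \left(x + 12\right)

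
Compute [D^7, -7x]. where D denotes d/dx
-49D^{6}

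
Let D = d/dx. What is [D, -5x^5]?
- 25 x^{4}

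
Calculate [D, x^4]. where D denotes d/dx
4 x^{3}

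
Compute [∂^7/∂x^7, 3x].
21\frac{d^{6}}{dx^{6}}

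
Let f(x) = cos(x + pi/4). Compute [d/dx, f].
- \sin{\left(x + \frac{\pi}{4} \right)}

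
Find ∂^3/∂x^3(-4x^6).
- 480 x^{3}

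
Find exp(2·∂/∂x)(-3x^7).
- 3 x^{7} - 42 x^{6} - 252 x^{5} - 840 x^{4} - 1680 x^{3} - 2016 x^{2} - 1344 x - 384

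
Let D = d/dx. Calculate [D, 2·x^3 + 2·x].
6 x^{2} + 2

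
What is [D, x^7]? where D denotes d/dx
7 x^{6}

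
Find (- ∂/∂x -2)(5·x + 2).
- 10 x - 9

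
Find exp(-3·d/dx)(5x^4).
5 x^{4} - 60 x^{3} + 270 x^{2} - 540 x + 405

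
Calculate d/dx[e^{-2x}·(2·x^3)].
x^{2} \left(6 - 4 x\right) e^{- 2 x}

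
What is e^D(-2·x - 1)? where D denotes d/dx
- 2 x - 3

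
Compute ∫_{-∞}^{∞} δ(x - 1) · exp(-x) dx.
e^{-1}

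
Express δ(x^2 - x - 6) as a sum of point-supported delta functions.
\frac{\delta(x - 3) + \delta(x + 2)}{5}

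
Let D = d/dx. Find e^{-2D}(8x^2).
8 x^{2} - 32 x + 32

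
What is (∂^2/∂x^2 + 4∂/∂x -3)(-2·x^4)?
x^{2} \left(6 x^{2} - 32 x - 24\right)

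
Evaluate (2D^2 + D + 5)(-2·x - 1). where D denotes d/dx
- 10 x - 7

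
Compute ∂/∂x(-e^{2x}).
- 2 e^{2 x}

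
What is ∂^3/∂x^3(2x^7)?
420 x^{4}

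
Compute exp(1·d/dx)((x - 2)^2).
x^{2} - 2 x + 1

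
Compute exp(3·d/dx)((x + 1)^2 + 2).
x^{2} + 8 x + 18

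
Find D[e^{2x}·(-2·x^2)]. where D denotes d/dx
4 x \left(- x - 1\right) e^{2 x}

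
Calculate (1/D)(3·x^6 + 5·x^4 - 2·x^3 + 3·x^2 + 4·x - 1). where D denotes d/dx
\frac{3 x^{7}}{7} + x^{5} - \frac{x^{4}}{2} + x^{3} + 2 x^{2} - x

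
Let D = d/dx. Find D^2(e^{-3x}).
9 e^{- 3 x}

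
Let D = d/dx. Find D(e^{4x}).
4 e^{4 x}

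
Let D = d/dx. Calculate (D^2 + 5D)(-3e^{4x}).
- 108 e^{4 x}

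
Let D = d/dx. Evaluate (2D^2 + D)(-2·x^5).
10 x^{3} \left(- x - 8\right)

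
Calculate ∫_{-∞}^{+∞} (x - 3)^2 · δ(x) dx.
9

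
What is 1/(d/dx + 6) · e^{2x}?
\frac{e^{2 x}}{8}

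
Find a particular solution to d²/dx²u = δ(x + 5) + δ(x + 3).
\frac{|x + 5|}{2} + \frac{|x + 3|}{2}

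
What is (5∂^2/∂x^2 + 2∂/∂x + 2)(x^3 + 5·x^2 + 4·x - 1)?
2 x^{3} + 16 x^{2} + 58 x + 56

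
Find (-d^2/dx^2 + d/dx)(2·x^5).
10 x^{3} \left(x - 4\right)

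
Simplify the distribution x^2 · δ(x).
0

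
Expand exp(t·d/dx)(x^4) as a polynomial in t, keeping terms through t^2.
x^{2} \left(6 t^{2} + 4 t x + x^{2}\right)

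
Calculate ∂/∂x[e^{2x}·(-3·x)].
\left(- 6 x - 3\right) e^{2 x}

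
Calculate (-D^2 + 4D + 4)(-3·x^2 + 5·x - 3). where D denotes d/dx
- 12 x^{2} - 4 x + 14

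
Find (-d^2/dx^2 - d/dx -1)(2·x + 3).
- 2 x - 5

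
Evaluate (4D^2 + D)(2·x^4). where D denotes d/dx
8 x^{2} \left(x + 12\right)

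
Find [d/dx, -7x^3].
- 21 x^{2}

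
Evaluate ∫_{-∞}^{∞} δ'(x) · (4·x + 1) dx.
-4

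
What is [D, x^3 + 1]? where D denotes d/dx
3 x^{2}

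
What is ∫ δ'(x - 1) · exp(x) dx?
- e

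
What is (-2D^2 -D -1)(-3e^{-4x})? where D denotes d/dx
87 e^{- 4 x}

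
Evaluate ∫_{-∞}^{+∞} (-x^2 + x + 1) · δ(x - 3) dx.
-5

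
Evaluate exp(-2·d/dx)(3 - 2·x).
7 - 2 x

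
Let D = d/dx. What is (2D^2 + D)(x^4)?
4 x^{2} \left(x + 6\right)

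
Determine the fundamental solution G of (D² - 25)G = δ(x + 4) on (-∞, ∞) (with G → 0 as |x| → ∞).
-\frac{e^{-5|x + 4|}}{10}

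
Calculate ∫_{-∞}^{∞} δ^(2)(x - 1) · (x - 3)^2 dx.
2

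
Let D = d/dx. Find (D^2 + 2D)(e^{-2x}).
0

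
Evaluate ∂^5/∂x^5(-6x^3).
0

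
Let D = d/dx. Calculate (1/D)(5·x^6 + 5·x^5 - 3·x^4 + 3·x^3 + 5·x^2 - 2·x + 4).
\frac{5 x^{7}}{7} + \frac{5 x^{6}}{6} - \frac{3 x^{5}}{5} + \frac{3 x^{4}}{4} + \frac{5 x^{3}}{3} - x^{2} + 4 x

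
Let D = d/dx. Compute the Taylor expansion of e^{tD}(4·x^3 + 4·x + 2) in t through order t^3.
4 t^{3} + 12 t^{2} x + 12 t x^{2} + 4 t + 4 x^{3} + 4 x + 2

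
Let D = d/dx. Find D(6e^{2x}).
12 e^{2 x}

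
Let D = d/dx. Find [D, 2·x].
2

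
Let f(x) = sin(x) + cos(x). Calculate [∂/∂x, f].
- \sin{\left(x \right)} + \cos{\left(x \right)}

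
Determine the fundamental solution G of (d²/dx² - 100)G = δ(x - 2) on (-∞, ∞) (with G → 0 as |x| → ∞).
-\frac{e^{-10|x - 2|}}{20}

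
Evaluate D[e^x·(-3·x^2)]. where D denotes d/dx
3 x \left(- x - 2\right) e^{x}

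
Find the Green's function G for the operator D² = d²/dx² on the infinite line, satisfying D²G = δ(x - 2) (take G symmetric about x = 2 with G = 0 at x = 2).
\frac{|x - 2|}{2}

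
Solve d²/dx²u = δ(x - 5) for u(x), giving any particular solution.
\frac{|x - 5|}{2}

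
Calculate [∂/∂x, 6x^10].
60 x^{9}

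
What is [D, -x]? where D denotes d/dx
-1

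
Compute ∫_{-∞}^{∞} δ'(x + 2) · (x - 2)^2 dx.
8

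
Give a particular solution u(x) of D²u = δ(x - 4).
\frac{|x - 4|}{2}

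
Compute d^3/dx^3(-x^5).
- 60 x^{2}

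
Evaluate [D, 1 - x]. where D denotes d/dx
-1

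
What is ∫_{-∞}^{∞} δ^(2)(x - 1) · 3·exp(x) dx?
3 e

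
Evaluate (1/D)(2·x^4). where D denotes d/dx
\frac{2 x^{5}}{5}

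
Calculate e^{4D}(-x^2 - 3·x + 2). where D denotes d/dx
- x^{2} - 11 x - 26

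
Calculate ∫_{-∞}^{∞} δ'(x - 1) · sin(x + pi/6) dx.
- \cos{\left(\frac{\pi}{6} + 1 \right)}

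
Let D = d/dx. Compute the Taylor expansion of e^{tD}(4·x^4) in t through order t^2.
4 x^{2} \left(6 t^{2} + 4 t x + x^{2}\right)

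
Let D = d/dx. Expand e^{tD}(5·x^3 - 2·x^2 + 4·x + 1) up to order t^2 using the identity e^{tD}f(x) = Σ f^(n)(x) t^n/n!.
t^{2} \left(15 x - 2\right) + t \left(15 x^{2} - 4 x + 4\right) + 5 x^{3} - 2 x^{2} + 4 x + 1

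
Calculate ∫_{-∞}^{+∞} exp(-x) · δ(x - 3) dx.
e^{-3}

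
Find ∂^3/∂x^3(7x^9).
3528 x^{6}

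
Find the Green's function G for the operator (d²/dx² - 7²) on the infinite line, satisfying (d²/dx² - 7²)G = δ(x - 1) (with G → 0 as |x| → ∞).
-\frac{e^{-7|x - 1|}}{14}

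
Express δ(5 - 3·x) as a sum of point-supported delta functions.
\frac{\delta(x - 5/3)}{3}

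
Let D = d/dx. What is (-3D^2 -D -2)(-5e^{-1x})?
20 e^{- x}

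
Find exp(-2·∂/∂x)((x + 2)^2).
x^{2}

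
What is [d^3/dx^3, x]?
3\frac{d^{2}}{dx^{2}}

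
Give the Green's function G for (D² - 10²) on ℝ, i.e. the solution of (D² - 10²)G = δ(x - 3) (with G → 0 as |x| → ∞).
-\frac{e^{-10|x - 3|}}{20}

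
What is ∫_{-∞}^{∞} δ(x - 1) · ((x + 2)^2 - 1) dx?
8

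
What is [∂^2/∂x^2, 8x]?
16\frac{d}{dx}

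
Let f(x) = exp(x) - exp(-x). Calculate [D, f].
2 \cosh{\left(x \right)}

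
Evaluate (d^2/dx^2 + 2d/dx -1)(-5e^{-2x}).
5 e^{- 2 x}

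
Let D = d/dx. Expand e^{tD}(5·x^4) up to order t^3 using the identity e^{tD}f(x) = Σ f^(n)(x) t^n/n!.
5 x \left(4 t^{3} + 6 t^{2} x + 4 t x^{2} + x^{3}\right)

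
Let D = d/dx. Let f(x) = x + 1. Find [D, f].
1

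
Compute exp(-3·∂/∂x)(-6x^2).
- 6 x^{2} + 36 x - 54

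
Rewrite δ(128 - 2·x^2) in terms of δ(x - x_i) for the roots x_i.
\frac{\delta(x - 8) + \delta(x + 8)}{32}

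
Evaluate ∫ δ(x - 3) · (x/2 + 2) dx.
\frac{7}{2}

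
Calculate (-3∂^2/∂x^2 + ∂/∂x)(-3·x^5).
15 x^{3} \left(12 - x\right)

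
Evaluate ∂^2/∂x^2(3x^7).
126 x^{5}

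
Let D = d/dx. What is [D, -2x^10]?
- 20 x^{9}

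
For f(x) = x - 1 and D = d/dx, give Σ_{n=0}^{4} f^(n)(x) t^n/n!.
t + x - 1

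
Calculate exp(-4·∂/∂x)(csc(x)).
\csc{\left(x - 4 \right)}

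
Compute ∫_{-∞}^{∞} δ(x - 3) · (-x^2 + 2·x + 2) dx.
-1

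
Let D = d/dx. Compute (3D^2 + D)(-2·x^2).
- 4 x - 12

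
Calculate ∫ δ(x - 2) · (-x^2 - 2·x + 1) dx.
-7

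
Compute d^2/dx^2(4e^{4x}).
64 e^{4 x}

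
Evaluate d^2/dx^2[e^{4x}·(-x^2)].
\left(- 16 x^{2} - 16 x - 2\right) e^{4 x}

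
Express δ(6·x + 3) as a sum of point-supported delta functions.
\frac{\delta(x + 1/2)}{6}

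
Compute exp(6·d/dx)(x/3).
\frac{x}{3} + 2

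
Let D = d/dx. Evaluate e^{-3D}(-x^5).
- x^{5} + 15 x^{4} - 90 x^{3} + 270 x^{2} - 405 x + 243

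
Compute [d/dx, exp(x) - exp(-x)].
2 \cosh{\left(x \right)}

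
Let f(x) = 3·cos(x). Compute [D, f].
- 3 \sin{\left(x \right)}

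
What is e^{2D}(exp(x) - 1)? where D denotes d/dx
e^{x + 2} - 1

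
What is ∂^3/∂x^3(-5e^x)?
- 5 e^{x}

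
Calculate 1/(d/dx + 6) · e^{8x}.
\frac{e^{8 x}}{14}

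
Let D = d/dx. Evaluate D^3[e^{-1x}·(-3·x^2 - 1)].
\left(3 x^{2} - 18 x + 19\right) e^{- x}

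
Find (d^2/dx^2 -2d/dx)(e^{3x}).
3 e^{3 x}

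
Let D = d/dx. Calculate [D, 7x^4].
28 x^{3}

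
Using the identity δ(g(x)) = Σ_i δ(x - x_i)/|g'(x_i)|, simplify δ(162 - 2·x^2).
\frac{\delta(x - 9) + \delta(x + 9)}{36}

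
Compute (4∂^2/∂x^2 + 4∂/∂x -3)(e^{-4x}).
45 e^{- 4 x}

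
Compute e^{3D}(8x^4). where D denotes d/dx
8 x^{4} + 96 x^{3} + 432 x^{2} + 864 x + 648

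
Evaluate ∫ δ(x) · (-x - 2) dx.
-2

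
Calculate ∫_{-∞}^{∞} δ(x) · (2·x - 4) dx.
-4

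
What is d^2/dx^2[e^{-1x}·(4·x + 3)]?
\left(4 x - 5\right) e^{- x}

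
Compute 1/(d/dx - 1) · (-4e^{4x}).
- \frac{4 e^{4 x}}{3}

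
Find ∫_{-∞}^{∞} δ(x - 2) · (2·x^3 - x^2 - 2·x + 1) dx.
9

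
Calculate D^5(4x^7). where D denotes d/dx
10080 x^{2}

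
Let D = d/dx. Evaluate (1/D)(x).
\frac{x^{2}}{2}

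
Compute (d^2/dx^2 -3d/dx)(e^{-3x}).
18 e^{- 3 x}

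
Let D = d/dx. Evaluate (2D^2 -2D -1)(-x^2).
x^{2} + 4 x - 4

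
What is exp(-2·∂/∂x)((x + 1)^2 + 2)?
x^{2} - 2 x + 3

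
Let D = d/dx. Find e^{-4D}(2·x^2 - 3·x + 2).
2 x^{2} - 19 x + 46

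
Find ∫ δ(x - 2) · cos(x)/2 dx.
\frac{\cos{\left(2 \right)}}{2}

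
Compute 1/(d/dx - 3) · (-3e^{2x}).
3 e^{2 x}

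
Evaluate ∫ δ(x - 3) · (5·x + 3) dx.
18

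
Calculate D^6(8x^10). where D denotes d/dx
1209600 x^{4}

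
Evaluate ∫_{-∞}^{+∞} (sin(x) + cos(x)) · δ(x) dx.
1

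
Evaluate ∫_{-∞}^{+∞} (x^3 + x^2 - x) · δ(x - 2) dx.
10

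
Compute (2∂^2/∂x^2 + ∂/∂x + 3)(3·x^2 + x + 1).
9 x^{2} + 9 x + 16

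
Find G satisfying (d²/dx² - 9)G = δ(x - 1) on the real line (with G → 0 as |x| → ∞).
-\frac{e^{-3|x - 1|}}{6}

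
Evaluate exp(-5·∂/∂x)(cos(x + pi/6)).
\cos{\left(x - 5 + \frac{\pi}{6} \right)}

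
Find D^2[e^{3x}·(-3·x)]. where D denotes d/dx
\left(- 27 x - 18\right) e^{3 x}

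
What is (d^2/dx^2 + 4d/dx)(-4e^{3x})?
- 84 e^{3 x}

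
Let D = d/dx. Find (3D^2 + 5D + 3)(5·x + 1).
15 x + 28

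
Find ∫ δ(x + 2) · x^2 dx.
4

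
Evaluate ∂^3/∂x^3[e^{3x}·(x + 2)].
27 \left(x + 3\right) e^{3 x}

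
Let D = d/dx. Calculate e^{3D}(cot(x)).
\cot{\left(x + 3 \right)}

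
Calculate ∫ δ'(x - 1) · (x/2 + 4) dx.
- \frac{1}{2}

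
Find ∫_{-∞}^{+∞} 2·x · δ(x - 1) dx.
2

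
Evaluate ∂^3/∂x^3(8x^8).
2688 x^{5}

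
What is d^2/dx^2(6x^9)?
432 x^{7}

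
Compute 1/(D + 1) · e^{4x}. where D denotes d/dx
\frac{e^{4 x}}{5}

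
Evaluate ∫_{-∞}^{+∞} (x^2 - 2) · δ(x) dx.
-2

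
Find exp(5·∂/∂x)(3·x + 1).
3 x + 16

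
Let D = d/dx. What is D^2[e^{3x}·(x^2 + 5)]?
\left(9 x^{2} + 12 x + 47\right) e^{3 x}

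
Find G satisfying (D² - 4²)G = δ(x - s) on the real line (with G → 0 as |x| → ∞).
-\frac{e^{-4|x-s|}}{8}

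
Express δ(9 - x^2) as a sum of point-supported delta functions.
\frac{\delta(x - 3) + \delta(x + 3)}{6}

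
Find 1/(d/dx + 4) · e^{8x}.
\frac{e^{8 x}}{12}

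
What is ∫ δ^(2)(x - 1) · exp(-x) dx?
e^{-1}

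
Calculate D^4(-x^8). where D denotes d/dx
- 1680 x^{4}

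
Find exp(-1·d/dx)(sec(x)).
\sec{\left(x - 1 \right)}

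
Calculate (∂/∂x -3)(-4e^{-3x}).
24 e^{- 3 x}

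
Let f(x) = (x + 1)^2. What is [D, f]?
2 x + 2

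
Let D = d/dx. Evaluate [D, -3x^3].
- 9 x^{2}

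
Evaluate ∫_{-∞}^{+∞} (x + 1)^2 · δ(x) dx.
1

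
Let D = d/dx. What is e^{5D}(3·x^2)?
3 x^{2} + 30 x + 75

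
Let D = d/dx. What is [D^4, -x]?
-4D^{3}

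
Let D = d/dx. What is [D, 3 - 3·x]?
-3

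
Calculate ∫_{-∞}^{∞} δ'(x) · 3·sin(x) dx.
-3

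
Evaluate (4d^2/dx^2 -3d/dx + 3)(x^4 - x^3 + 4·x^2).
3 x^{4} - 15 x^{3} + 69 x^{2} - 48 x + 32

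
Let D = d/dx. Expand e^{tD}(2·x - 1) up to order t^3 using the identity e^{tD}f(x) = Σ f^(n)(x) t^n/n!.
2 t + 2 x - 1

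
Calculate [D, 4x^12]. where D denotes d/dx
48 x^{11}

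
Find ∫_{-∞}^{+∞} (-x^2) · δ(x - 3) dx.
-9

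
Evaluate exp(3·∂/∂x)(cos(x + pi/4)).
\cos{\left(x + \frac{\pi}{4} + 3 \right)}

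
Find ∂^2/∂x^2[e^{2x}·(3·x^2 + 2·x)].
\left(12 x^{2} + 32 x + 14\right) e^{2 x}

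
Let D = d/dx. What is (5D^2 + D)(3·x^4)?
12 x^{2} \left(x + 15\right)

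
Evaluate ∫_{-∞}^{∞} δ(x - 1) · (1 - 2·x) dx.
-1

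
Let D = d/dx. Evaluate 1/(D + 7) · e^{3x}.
\frac{e^{3 x}}{10}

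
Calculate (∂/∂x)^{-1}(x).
\frac{x^{2}}{2}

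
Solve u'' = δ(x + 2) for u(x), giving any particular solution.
\frac{|x + 2|}{2}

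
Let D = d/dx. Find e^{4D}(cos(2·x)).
\cos{\left(2 x + 8 \right)}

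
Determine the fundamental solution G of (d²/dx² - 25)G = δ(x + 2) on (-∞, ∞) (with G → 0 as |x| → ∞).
-\frac{e^{-5|x + 2|}}{10}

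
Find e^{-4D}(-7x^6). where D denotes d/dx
- 7 x^{6} + 168 x^{5} - 1680 x^{4} + 8960 x^{3} - 26880 x^{2} + 43008 x - 28672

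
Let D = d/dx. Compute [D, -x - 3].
-1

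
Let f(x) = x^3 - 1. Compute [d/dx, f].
3 x^{2}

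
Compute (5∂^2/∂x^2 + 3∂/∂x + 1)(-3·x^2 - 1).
- 3 x^{2} - 18 x - 31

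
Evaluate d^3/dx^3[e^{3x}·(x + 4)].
27 \left(x + 5\right) e^{3 x}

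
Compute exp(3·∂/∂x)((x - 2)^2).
x^{2} + 2 x + 1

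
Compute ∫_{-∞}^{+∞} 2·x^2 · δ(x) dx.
0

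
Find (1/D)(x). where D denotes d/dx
\frac{x^{2}}{2}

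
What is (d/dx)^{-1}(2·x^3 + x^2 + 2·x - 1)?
\frac{x^{4}}{2} + \frac{x^{3}}{3} + x^{2} - x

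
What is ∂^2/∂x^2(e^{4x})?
16 e^{4 x}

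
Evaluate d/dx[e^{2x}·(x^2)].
2 x \left(x + 1\right) e^{2 x}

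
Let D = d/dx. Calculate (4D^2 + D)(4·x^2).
8 x + 32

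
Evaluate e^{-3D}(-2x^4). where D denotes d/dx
- 2 x^{4} + 24 x^{3} - 108 x^{2} + 216 x - 162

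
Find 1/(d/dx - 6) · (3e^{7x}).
3 e^{7 x}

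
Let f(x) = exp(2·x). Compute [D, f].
2 e^{2 x}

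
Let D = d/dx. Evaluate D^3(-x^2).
0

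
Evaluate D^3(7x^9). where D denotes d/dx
3528 x^{6}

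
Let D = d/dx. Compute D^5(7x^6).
5040 x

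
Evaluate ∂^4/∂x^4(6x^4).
144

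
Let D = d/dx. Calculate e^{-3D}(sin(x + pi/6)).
\sin{\left(x - 3 + \frac{\pi}{6} \right)}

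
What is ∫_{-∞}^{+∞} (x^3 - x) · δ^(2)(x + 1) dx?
-6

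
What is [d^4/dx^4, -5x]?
-20\frac{d^{3}}{dx^{3}}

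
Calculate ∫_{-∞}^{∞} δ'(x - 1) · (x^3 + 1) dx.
-3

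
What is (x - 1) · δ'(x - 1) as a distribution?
-\delta(x - 1)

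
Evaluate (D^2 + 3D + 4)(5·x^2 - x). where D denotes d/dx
20 x^{2} + 26 x + 7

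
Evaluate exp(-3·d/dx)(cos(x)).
\cos{\left(x - 3 \right)}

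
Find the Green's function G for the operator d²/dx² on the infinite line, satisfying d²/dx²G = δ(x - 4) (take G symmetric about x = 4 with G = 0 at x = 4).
\frac{|x - 4|}{2}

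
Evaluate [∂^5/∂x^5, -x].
-5\frac{d^{4}}{dx^{4}}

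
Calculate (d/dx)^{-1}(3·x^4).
\frac{3 x^{5}}{5}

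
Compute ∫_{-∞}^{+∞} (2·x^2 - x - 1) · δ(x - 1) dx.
0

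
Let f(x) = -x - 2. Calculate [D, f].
-1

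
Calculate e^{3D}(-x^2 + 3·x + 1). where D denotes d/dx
- x^{2} - 3 x + 1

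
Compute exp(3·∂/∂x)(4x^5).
4 x^{5} + 60 x^{4} + 360 x^{3} + 1080 x^{2} + 1620 x + 972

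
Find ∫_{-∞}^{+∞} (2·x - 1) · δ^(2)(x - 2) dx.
0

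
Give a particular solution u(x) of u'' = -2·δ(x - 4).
-|x - 4|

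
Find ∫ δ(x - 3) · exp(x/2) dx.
e^{\frac{3}{2}}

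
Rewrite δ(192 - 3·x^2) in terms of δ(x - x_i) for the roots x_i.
\frac{\delta(x - 8) + \delta(x + 8)}{48}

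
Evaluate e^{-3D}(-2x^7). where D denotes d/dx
- 2 x^{7} + 42 x^{6} - 378 x^{5} + 1890 x^{4} - 5670 x^{3} + 10206 x^{2} - 10206 x + 4374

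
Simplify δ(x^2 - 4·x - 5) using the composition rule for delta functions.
\frac{\delta(x - 5) + \delta(x + 1)}{6}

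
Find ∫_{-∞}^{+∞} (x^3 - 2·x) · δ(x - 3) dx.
21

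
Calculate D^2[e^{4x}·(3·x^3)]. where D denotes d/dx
6 x \left(8 x^{2} + 12 x + 3\right) e^{4 x}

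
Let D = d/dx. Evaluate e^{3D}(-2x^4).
- 2 x^{4} - 24 x^{3} - 108 x^{2} - 216 x - 162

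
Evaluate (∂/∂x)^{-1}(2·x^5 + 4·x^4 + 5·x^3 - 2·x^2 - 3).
\frac{x^{6}}{3} + \frac{4 x^{5}}{5} + \frac{5 x^{4}}{4} - \frac{2 x^{3}}{3} - 3 x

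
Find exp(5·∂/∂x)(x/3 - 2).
\frac{x}{3} - \frac{1}{3}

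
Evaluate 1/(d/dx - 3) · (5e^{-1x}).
- \frac{5 e^{- x}}{4}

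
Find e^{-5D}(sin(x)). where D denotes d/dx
\sin{\left(x - 5 \right)}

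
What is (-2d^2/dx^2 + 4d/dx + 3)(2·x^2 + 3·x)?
6 x^{2} + 25 x + 4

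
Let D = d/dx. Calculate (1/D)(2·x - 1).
x^{2} - x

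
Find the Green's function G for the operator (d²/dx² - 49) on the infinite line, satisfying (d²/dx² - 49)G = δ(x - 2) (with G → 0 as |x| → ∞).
-\frac{e^{-7|x - 2|}}{14}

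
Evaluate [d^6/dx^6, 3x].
18\frac{d^{5}}{dx^{5}}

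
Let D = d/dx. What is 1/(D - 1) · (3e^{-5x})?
- \frac{e^{- 5 x}}{2}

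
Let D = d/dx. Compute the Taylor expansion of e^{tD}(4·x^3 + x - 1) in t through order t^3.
4 t^{3} + 12 t^{2} x + t \left(12 x^{2} + 1\right) + 4 x^{3} + x - 1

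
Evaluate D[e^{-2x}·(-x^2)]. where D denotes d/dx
2 x \left(x - 1\right) e^{- 2 x}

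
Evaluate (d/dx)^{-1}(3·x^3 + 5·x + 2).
\frac{3 x^{4}}{4} + \frac{5 x^{2}}{2} + 2 x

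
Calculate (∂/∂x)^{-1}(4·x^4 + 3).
\frac{4 x^{5}}{5} + 3 x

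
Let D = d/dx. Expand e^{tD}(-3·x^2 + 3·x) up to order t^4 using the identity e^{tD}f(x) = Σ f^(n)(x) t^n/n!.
- 3 t^{2} - 3 t \left(2 x - 1\right) - 3 x^{2} + 3 x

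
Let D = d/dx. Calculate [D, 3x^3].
9 x^{2}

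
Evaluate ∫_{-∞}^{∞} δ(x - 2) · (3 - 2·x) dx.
-1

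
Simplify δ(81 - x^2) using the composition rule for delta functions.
\frac{\delta(x - 9) + \delta(x + 9)}{18}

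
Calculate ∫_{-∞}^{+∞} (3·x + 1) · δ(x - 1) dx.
4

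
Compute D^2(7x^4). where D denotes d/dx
84 x^{2}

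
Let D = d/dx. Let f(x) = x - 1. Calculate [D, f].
1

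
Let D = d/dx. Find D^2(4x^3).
24 x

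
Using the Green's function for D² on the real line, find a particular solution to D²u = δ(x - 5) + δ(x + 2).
\frac{|x - 5|}{2} + \frac{|x + 2|}{2}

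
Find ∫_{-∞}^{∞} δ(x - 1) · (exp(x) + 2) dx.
2 + e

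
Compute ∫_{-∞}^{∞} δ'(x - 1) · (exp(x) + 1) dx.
- e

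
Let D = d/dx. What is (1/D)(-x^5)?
- \frac{x^{6}}{6}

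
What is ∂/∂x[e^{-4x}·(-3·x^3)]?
x^{2} \left(12 x - 9\right) e^{- 4 x}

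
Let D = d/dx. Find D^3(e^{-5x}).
- 125 e^{- 5 x}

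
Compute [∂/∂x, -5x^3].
- 15 x^{2}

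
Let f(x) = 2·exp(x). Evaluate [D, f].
2 e^{x}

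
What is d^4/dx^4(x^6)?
360 x^{2}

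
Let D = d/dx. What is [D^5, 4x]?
20D^{4}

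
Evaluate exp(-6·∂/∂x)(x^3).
x^{3} - 18 x^{2} + 108 x - 216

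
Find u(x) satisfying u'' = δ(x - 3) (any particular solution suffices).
\frac{|x - 3|}{2}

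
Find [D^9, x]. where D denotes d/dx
9D^{8}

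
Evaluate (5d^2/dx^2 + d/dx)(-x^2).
- 2 x - 10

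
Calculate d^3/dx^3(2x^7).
420 x^{4}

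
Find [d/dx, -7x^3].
- 21 x^{2}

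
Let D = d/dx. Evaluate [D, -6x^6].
- 36 x^{5}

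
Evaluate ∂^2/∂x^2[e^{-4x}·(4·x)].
32 \left(2 x - 1\right) e^{- 4 x}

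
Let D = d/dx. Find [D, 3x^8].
24 x^{7}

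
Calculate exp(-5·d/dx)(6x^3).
6 x^{3} - 90 x^{2} + 450 x - 750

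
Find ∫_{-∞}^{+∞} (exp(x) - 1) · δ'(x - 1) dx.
- e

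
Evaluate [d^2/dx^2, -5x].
-10\frac{d}{dx}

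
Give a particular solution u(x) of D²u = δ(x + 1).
\frac{|x + 1|}{2}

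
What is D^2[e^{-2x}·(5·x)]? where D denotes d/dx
20 \left(x - 1\right) e^{- 2 x}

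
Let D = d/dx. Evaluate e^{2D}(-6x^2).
- 6 x^{2} - 24 x - 24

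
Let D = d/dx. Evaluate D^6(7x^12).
4656960 x^{6}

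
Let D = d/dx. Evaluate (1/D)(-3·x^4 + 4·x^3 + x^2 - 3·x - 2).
- \frac{3 x^{5}}{5} + x^{4} + \frac{x^{3}}{3} - \frac{3 x^{2}}{2} - 2 x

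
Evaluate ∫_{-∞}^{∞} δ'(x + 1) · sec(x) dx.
\tan{\left(1 \right)} \sec{\left(1 \right)}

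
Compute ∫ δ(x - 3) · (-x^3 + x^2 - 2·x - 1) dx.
-25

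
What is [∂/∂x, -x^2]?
- 2 x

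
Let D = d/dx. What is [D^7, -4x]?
-28D^{6}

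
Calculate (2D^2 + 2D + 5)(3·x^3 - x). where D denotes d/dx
15 x^{3} + 18 x^{2} + 31 x - 2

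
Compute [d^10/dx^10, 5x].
50\frac{d^{9}}{dx^{9}}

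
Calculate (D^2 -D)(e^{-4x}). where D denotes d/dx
20 e^{- 4 x}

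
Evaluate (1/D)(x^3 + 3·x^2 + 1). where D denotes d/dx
\frac{x^{4}}{4} + x^{3} + x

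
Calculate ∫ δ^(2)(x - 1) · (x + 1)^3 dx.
12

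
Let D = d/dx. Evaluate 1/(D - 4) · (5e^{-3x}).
- \frac{5 e^{- 3 x}}{7}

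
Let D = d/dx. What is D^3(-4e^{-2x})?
32 e^{- 2 x}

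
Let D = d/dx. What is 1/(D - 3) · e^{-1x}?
- \frac{e^{- x}}{4}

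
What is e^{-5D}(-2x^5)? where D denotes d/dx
- 2 x^{5} + 50 x^{4} - 500 x^{3} + 2500 x^{2} - 6250 x + 6250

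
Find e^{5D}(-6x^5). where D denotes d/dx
- 6 x^{5} - 150 x^{4} - 1500 x^{3} - 7500 x^{2} - 18750 x - 18750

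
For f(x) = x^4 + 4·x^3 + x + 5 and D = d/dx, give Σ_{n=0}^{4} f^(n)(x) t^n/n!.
t^{4} + 4 t^{3} \left(x + 1\right) + 6 t^{2} x \left(x + 2\right) + t \left(4 x^{3} + 12 x^{2} + 1\right) + x^{4} + 4 x^{3} + x + 5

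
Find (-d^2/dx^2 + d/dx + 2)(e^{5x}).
- 18 e^{5 x}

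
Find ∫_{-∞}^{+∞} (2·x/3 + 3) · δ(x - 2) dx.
\frac{13}{3}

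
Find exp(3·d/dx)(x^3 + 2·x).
x^{3} + 9 x^{2} + 29 x + 33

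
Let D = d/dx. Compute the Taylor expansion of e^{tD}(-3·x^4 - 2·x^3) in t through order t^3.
- 2 t^{3} \left(6 x + 1\right) - 6 t^{2} x \left(3 x + 1\right) - 6 t x^{2} \left(2 x + 1\right) - 3 x^{4} - 2 x^{3}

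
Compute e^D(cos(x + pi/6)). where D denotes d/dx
\cos{\left(x + \frac{\pi}{6} + 1 \right)}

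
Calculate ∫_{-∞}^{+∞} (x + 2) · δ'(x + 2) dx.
-1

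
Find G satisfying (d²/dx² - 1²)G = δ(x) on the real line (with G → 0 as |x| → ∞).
-\frac{e^{-|x|}}{2}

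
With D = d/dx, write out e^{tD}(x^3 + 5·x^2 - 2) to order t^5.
t^{3} + t^{2} \left(3 x + 5\right) + t x \left(3 x + 10\right) + x^{3} + 5 x^{2} - 2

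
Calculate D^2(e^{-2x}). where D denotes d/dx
4 e^{- 2 x}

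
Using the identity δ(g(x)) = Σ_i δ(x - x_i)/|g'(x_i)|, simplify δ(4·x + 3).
\frac{\delta(x + 3/4)}{4}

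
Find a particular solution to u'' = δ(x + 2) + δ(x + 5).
\frac{|x + 2|}{2} + \frac{|x + 5|}{2}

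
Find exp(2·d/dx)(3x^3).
3 x^{3} + 18 x^{2} + 36 x + 24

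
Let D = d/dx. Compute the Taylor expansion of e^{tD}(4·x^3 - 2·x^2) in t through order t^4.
4 t^{3} + 2 t^{2} \left(6 x - 1\right) + 4 t x \left(3 x - 1\right) + 4 x^{3} - 2 x^{2}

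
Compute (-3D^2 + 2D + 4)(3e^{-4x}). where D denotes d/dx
- 156 e^{- 4 x}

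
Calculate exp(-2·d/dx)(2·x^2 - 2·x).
2 x^{2} - 10 x + 12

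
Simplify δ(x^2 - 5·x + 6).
\frac{\delta(x - 2) + \delta(x - 3)}{1}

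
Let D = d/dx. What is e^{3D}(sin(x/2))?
\sin{\left(\frac{x}{2} + \frac{3}{2} \right)}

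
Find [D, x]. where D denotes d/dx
1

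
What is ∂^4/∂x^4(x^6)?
360 x^{2}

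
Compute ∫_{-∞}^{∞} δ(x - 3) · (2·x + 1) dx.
7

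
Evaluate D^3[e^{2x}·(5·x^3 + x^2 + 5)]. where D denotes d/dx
\left(40 x^{3} + 188 x^{2} + 204 x + 82\right) e^{2 x}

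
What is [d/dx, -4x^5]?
- 20 x^{4}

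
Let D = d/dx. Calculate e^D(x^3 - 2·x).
x^{3} + 3 x^{2} + x - 1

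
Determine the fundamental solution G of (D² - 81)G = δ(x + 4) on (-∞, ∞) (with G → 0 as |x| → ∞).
-\frac{e^{-9|x + 4|}}{18}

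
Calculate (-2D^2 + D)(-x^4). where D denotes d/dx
4 x^{2} \left(6 - x\right)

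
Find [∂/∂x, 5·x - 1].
5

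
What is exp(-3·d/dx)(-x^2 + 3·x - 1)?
- x^{2} + 9 x - 19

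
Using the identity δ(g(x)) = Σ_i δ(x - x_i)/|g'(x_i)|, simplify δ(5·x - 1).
\frac{\delta(x - 1/5)}{5}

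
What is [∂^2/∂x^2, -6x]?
-12\frac{d}{dx}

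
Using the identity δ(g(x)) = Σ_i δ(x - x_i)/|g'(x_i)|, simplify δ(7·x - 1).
\frac{\delta(x - 1/7)}{7}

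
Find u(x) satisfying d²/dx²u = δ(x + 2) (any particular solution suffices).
\frac{|x + 2|}{2}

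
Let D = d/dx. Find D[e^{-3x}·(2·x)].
2 \left(1 - 3 x\right) e^{- 3 x}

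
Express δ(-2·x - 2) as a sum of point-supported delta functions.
\frac{\delta(x + 1)}{2}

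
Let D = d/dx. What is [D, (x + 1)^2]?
2 x + 2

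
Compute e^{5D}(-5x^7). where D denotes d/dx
- 5 x^{7} - 175 x^{6} - 2625 x^{5} - 21875 x^{4} - 109375 x^{3} - 328125 x^{2} - 546875 x - 390625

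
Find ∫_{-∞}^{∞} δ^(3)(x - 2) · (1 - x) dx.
0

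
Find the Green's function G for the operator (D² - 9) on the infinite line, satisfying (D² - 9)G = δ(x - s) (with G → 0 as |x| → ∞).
-\frac{e^{-3|x-s|}}{6}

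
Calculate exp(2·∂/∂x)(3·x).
3 x + 6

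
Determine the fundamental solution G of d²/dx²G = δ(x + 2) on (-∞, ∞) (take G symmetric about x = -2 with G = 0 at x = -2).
\frac{|x + 2|}{2}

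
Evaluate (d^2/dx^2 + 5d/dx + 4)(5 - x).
15 - 4 x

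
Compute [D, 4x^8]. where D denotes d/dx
32 x^{7}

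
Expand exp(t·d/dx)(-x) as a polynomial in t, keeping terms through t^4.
- t - x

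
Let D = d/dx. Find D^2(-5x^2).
-10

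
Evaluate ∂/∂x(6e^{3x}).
18 e^{3 x}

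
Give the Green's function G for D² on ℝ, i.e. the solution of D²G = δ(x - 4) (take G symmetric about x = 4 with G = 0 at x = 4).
\frac{|x - 4|}{2}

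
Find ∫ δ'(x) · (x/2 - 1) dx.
- \frac{1}{2}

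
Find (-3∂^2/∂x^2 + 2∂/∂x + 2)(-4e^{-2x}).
56 e^{- 2 x}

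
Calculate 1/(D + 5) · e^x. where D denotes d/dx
\frac{e^{x}}{6}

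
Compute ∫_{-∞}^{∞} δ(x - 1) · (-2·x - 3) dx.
-5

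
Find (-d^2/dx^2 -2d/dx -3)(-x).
3 x + 2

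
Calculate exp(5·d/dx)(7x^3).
7 x^{3} + 105 x^{2} + 525 x + 875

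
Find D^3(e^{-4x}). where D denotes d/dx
- 64 e^{- 4 x}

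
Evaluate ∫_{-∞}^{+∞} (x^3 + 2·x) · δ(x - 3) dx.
33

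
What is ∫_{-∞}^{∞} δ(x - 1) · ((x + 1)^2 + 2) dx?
6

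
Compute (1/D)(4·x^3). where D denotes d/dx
x^{4}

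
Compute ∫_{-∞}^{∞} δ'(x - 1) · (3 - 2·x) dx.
2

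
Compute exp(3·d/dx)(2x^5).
2 x^{5} + 30 x^{4} + 180 x^{3} + 540 x^{2} + 810 x + 486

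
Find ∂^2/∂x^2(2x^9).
144 x^{7}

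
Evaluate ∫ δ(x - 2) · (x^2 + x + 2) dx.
8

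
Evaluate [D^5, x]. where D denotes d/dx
5D^{4}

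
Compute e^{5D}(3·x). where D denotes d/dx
3 x + 15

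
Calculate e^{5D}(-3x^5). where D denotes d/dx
- 3 x^{5} - 75 x^{4} - 750 x^{3} - 3750 x^{2} - 9375 x - 9375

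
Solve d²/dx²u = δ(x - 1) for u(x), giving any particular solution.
\frac{|x - 1|}{2}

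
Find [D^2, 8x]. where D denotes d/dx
16D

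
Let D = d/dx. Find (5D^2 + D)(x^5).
5 x^{3} \left(x + 20\right)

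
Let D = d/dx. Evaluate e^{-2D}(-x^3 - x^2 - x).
- x^{3} + 5 x^{2} - 9 x + 6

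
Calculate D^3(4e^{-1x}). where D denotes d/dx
- 4 e^{- x}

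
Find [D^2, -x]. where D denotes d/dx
-2D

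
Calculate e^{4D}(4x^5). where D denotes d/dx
4 x^{5} + 80 x^{4} + 640 x^{3} + 2560 x^{2} + 5120 x + 4096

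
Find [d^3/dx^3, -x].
-3\frac{d^{2}}{dx^{2}}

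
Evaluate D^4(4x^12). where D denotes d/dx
47520 x^{8}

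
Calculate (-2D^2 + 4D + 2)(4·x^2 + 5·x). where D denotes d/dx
8 x^{2} + 42 x + 4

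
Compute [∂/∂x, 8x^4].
32 x^{3}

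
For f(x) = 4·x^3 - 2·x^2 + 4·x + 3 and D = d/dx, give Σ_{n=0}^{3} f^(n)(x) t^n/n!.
4 t^{3} + t^{2} \left(12 x - 2\right) + 4 t \left(3 x^{2} - x + 1\right) + 4 x^{3} - 2 x^{2} + 4 x + 3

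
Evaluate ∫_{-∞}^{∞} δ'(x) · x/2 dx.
- \frac{1}{2}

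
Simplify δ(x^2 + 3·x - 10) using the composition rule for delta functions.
\frac{\delta(x + 5) + \delta(x - 2)}{7}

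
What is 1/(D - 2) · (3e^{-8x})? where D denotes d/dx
- \frac{3 e^{- 8 x}}{10}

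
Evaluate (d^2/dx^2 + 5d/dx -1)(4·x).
20 - 4 x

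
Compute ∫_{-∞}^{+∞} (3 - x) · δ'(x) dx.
1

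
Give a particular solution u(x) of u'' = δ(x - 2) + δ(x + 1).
\frac{|x - 2|}{2} + \frac{|x + 1|}{2}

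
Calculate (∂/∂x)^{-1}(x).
\frac{x^{2}}{2}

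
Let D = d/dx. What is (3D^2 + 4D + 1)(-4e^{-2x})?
- 20 e^{- 2 x}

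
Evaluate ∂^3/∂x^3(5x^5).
300 x^{2}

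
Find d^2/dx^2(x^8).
56 x^{6}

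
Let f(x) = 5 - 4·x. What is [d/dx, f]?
-4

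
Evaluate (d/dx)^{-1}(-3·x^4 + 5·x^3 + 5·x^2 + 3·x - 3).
- \frac{3 x^{5}}{5} + \frac{5 x^{4}}{4} + \frac{5 x^{3}}{3} + \frac{3 x^{2}}{2} - 3 x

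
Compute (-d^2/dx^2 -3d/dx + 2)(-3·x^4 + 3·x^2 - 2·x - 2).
- 6 x^{4} + 36 x^{3} + 42 x^{2} - 22 x - 4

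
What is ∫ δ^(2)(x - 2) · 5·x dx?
0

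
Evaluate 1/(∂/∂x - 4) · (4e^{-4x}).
- \frac{e^{- 4 x}}{2}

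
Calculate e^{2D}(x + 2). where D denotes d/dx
x + 4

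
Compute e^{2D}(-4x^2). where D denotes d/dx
- 4 x^{2} - 16 x - 16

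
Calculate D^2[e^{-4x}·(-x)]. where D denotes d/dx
8 \left(1 - 2 x\right) e^{- 4 x}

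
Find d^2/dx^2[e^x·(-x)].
\left(- x - 2\right) e^{x}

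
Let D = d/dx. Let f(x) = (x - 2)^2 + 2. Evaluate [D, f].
2 x - 4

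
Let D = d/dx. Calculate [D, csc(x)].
- \cot{\left(x \right)} \csc{\left(x \right)}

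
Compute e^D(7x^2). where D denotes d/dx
7 x^{2} + 14 x + 7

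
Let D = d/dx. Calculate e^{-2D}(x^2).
x^{2} - 4 x + 4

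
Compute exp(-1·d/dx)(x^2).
x^{2} - 2 x + 1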